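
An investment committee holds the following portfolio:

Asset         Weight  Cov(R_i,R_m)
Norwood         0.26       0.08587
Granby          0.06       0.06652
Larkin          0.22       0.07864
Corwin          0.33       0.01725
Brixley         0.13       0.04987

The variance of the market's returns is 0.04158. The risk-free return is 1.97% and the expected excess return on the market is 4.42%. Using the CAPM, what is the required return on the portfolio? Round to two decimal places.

β_Norwood = 0.08587 / 0.04158 = 2.0652
β_Granby = 0.06652 / 0.04158 = 1.5998
β_Larkin = 0.07864 / 0.04158 = 1.8913
β_Corwin = 0.01725 / 0.04158 = 0.4149
β_Brixley = 0.04987 / 0.04158 = 1.1994
β_P = Σ w_i β_i = 0.26×2.0652 + 0.06×1.5998 + 0.22×1.8913 + 0.33×0.4149 + 0.13×1.1994 = 1.3419
E(R_P) = R_f + β_P × MRP = 1.97% + 1.3419 × 4.42% = 7.90%

7.90%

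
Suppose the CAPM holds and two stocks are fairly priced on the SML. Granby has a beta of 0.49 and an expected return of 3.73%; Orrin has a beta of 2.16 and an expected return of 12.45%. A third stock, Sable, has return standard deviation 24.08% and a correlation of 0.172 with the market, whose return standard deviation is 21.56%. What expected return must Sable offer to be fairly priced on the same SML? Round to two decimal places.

MRP = (12.45% − 3.73%) / (2.16 − 0.49) = 5.2216%
R_f = 3.73% − 0.49 × 5.2216% = 1.1714%
β_Sable = ρ·σ_i/σ_m = 0.172 × 24.08 / 21.56 = 0.1921
E(R_Sable) = R_f + β × MRP = 1.1714% + 0.1921 × 5.2216% = 2.17%

2.17%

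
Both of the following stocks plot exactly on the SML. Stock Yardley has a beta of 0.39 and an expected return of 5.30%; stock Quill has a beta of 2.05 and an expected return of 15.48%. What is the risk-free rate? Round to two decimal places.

2.91%

Both satisfy E(R) = R_f + β·MRP, so the slope of the SML is
MRP = (15.48% − 5.30%) / (2.05 − 0.39) = 10.18% / 1.66 = 6.1325%
R_f = E(R_Yardley) − β_Yardley·MRP = 5.30% − 0.39 × 6.1325% = 2.9083%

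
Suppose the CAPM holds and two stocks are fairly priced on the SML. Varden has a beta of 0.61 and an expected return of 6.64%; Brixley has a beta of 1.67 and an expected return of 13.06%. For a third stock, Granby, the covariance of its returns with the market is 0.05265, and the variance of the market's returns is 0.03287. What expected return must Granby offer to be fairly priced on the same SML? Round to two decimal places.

12.65%

MRP = (13.06% − 6.64%) / (1.67 − 0.61) = 6.0566%
R_f = 6.64% − 0.61 × 6.0566% = 2.9455%
β_Granby = Cov / Var(R_m) = 0.05265 / 0.03287 = 1.6018
E(R_Granby) = R_f + β × MRP = 2.9455% + 1.6018 × 6.0566% = 12.65%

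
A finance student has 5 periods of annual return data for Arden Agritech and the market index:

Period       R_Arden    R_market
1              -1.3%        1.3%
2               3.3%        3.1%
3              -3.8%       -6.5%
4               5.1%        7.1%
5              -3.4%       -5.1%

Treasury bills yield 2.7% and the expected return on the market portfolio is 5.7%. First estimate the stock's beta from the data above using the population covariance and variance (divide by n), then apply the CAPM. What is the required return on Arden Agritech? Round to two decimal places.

Mean R_i = (-1.3 + 3.3 − 3.8 + 5.1 − 3.4) / 5 = -0.0200%
Mean R_m = (1.3 + 3.1 − 6.5 + 7.1 − 5.1) / 5 = -0.0200%
Σ(R_i − R̄_i)(R_m − R̄_m) = 86.7880  ⇒  Cov = 86.7880 / 5 = 17.3576
Σ(R_m − R̄_m)² = 129.9680  ⇒  Var(R_m) = 129.9680 / 5 = 25.9936
β = Cov / Var(R_m) = 17.3576 / 25.9936 = 0.6678
MRP = 5.7% − 2.7% = 3.00%
E(R) = R_f + β × MRP = 2.7% + 0.6678 × 3.0% = 4.70%

4.70%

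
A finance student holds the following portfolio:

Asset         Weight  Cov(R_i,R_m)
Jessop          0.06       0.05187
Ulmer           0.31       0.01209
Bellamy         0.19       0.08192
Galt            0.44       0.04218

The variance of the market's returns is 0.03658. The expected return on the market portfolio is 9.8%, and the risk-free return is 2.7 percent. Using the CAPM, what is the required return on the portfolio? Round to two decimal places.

10.65%

β_Jessop = 0.05187 / 0.03658 = 1.4180
β_Ulmer = 0.01209 / 0.03658 = 0.3305
β_Bellamy = 0.08192 / 0.03658 = 2.2395
β_Galt = 0.04218 / 0.03658 = 1.1531
β_P = Σ w_i β_i = 0.06×1.4180 + 0.31×0.3305 + 0.19×2.2395 + 0.44×1.1531 = 1.1204
MRP = 9.8% − 2.7% = 7.10%
E(R_P) = R_f + β_P × MRP = 2.7% + 1.1204 × 7.1% = 10.65%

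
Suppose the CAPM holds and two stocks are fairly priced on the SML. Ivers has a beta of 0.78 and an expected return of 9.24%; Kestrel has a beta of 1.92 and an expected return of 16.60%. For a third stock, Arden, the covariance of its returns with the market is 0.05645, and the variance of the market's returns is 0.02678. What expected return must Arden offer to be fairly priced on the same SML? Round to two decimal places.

MRP = (16.60% − 9.24%) / (1.92 − 0.78) = 6.4561%
R_f = 9.24% − 0.78 × 6.4561% = 4.2042%
β_Arden = Cov / Var(R_m) = 0.05645 / 0.02678 = 2.1079
E(R_Arden) = R_f + β × MRP = 4.2042% + 2.1079 × 6.4561% = 17.81%

17.81%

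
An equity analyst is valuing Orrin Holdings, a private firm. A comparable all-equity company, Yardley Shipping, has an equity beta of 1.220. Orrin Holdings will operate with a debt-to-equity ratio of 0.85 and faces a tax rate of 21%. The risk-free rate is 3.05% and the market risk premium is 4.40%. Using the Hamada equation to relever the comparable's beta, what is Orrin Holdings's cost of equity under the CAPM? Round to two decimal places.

β_L = β_U × [1 + (1 − t)(D/E)] = 1.220 × [1 + (1 − 0.21) × 0.85]
    = 1.220 × [1 + 0.79 × 0.85] = 1.220 × 1.6715 = 2.0392
E(R) = R_f + β_L × MRP = 3.05% + 2.0392 × 4.40% = 12.02%

12.02%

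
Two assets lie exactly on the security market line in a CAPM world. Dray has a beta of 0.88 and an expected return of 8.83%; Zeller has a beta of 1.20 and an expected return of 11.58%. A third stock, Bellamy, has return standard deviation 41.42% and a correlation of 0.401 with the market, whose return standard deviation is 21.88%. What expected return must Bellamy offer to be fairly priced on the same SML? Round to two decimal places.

7.79%

MRP = (11.58% − 8.83%) / (1.20 − 0.88) = 8.5938%
R_f = 8.83% − 0.88 × 8.5938% = 1.2675%
β_Bellamy = ρ·σ_i/σ_m = 0.401 × 41.42 / 21.88 = 0.7591
E(R_Bellamy) = R_f + β × MRP = 1.2675% + 0.7591 × 8.5938% = 7.79%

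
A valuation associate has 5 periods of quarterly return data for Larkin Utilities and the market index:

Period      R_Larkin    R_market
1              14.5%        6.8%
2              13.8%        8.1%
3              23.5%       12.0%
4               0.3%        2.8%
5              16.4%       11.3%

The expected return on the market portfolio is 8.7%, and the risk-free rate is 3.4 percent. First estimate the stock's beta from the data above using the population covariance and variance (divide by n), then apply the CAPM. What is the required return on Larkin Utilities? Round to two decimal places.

Mean R_i = (14.5 + 13.8 + 23.5 + 0.3 + 16.4) / 5 = 13.7000%
Mean R_m = (6.8 + 8.1 + 12.0 + 2.8 + 11.3) / 5 = 8.2000%
Σ(R_i − R̄_i)(R_m − R̄_m) = 116.8400  ⇒  Cov = 116.8400 / 5 = 23.3680
Σ(R_m − R̄_m)² = 55.1800  ⇒  Var(R_m) = 55.1800 / 5 = 11.0360
β = Cov / Var(R_m) = 23.3680 / 11.0360 = 2.1174
MRP = 8.7% − 3.4% = 5.30%
E(R) = R_f + β × MRP = 3.4% + 2.1174 × 5.3% = 14.62%

14.62%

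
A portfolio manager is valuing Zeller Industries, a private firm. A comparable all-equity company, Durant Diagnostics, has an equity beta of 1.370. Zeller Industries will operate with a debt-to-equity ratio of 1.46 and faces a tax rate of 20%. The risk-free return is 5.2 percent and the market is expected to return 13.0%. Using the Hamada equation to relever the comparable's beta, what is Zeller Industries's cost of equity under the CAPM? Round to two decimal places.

28.37%

β_L = β_U × [1 + (1 − t)(D/E)] = 1.370 × [1 + (1 − 0.20) × 1.46]
    = 1.370 × [1 + 0.80 × 1.46] = 1.370 × 2.1680 = 2.9702
MRP = 13.0% − 5.2% = 7.80%
E(R) = R_f + β_L × MRP = 5.2% + 2.9702 × 7.8% = 28.37%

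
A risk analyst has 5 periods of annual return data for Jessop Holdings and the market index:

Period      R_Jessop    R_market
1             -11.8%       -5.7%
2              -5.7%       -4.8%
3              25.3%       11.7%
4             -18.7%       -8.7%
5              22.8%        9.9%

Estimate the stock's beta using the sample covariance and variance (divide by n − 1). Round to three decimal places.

Mean R_i = (-11.8 − 5.7 + 25.3 − 18.7 + 22.8) / 5 = 2.3800%
Mean R_m = (-5.7 − 4.8 + 11.7 − 8.7 + 9.9) / 5 = 0.4800%
Σ(R_i − R̄_i)(R_m − R̄_m) = 773.3280  ⇒  Cov = 773.3280 / 4 = 193.3320
Σ(R_m − R̄_m)² = 364.9680  ⇒  Var(R_m) = 364.9680 / 4 = 91.2420
β = Cov / Var(R_m) = 193.3320 / 91.2420 = 2.1189

2.119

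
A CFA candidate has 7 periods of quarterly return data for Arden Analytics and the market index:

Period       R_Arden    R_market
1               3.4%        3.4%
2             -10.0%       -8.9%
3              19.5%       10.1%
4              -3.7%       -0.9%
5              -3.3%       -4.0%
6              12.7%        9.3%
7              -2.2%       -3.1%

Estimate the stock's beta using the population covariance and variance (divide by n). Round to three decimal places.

1.414

Mean R_i = (3.4 − 10.0 + 19.5 − 3.7 − 3.3 + 12.7 − 2.2) / 7 = 2.3429%
Mean R_m = (3.4 − 8.9 + 10.1 − 0.9 − 4.0 + 9.3 − 3.1) / 7 = 0.8429%
Σ(R_i − R̄_i)(R_m − R̄_m) = 425.1471  ⇒  Cov = 425.1471 / 7 = 60.7353
Σ(R_m − R̄_m)² = 300.7171  ⇒  Var(R_m) = 300.7171 / 7 = 42.9596
β = Cov / Var(R_m) = 60.7353 / 42.9596 = 1.4138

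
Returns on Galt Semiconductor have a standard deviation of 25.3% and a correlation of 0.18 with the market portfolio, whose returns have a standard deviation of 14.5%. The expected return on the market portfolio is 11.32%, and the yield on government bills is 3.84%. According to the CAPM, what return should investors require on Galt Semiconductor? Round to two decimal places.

β = ρ × σ_i / σ_m = 0.18 × 25.3% / 14.5% = 0.3141
MRP = 11.32% − 3.84% = 7.48%
E(R) = 3.84% + 0.3141 × 7.48% = 6.19%

6.19%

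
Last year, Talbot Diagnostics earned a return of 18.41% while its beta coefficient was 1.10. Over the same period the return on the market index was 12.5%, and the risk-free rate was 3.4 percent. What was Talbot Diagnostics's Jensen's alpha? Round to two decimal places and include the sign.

Market excess return = 12.5% − 3.4% = 9.10%
CAPM benchmark = R_f + β(R_m − R_f) = 3.4% + 1.10 × 9.1% = 13.4100%
α = actual − benchmark = 18.41% − 13.4100% = +5.00%

+5.00%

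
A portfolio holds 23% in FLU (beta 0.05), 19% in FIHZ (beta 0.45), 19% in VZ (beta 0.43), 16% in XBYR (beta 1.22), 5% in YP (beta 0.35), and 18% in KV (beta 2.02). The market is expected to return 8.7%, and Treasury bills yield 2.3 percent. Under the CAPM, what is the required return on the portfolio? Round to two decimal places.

β_P = Σ w_i β_i = 0.23×0.05 + 0.19×0.45 + 0.19×0.43 + 0.16×1.22 + 0.05×0.35 + 0.18×2.02 = 0.7550
MRP = 8.7% − 2.3% = 6.40%
E(R_P) = R_f + β_P × MRP = 2.3% + 0.7550 × 6.4% = 7.13%

7.13%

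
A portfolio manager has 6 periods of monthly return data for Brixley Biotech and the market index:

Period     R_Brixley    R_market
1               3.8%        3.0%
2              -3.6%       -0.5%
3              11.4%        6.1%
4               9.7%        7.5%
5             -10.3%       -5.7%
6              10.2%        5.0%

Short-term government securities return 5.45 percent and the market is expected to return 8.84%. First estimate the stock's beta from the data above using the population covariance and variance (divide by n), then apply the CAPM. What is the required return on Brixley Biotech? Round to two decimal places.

Mean R_i = (3.8 − 3.6 + 11.4 + 9.7 − 10.3 + 10.2) / 6 = 3.5333%
Mean R_m = (3.0 − 0.5 + 6.1 + 7.5 − 5.7 + 5.0) / 6 = 2.5667%
Σ(R_i − R̄_i)(R_m − R̄_m) = 210.7867  ⇒  Cov = 210.7867 / 6 = 35.1311
Σ(R_m − R̄_m)² = 120.6733  ⇒  Var(R_m) = 120.6733 / 6 = 20.1122
β = Cov / Var(R_m) = 35.1311 / 20.1122 = 1.7468
MRP = 8.84% − 5.45% = 3.39%
E(R) = R_f + β × MRP = 5.45% + 1.7468 × 3.39% = 11.37%

11.37%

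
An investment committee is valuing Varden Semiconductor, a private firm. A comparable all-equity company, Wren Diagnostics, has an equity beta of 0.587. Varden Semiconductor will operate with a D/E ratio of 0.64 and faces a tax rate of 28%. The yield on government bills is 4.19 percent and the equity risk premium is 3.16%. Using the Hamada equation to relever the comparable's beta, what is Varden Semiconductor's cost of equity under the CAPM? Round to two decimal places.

6.90%

β_L = β_U × [1 + (1 − t)(D/E)] = 0.587 × [1 + (1 − 0.28) × 0.64]
    = 0.587 × [1 + 0.72 × 0.64] = 0.587 × 1.4608 = 0.8575
E(R) = R_f + β_L × MRP = 4.19% + 0.8575 × 3.16% = 6.90%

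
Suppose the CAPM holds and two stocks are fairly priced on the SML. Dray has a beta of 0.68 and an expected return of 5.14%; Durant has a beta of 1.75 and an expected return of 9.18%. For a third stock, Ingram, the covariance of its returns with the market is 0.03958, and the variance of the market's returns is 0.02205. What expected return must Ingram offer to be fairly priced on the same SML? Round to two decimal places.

MRP = (9.18% − 5.14%) / (1.75 − 0.68) = 3.7757%
R_f = 5.14% − 0.68 × 3.7757% = 2.5725%
β_Ingram = Cov / Var(R_m) = 0.03958 / 0.02205 = 1.7950
E(R_Ingram) = R_f + β × MRP = 2.5725% + 1.7950 × 3.7757% = 9.35%

9.35%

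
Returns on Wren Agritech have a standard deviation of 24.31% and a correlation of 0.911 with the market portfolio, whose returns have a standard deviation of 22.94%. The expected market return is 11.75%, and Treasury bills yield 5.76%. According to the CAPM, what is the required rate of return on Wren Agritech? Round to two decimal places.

β = ρ × σ_i / σ_m = 0.911 × 24.31% / 22.94% = 0.9654
MRP = 11.75% − 5.76% = 5.99%
E(R) = 5.76% + 0.9654 × 5.99% = 11.54%

11.54%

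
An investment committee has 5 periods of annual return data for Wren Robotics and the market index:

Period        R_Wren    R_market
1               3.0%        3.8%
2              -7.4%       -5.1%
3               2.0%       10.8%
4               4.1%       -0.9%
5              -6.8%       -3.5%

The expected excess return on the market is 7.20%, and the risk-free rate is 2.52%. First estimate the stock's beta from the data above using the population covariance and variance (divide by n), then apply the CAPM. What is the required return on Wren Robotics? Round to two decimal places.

Mean R_i = (3.0 − 7.4 + 2.0 + 4.1 − 6.8) / 5 = -1.0200%
Mean R_m = (3.8 − 5.1 + 10.8 − 0.9 − 3.5) / 5 = 1.0200%
Σ(R_i − R̄_i)(R_m − R̄_m) = 96.0520  ⇒  Cov = 96.0520 / 5 = 19.2104
Σ(R_m − R̄_m)² = 164.9480  ⇒  Var(R_m) = 164.9480 / 5 = 32.9896
β = Cov / Var(R_m) = 19.2104 / 32.9896 = 0.5823
E(R) = R_f + β × MRP = 2.52% + 0.5823 × 7.20% = 6.71%

6.71%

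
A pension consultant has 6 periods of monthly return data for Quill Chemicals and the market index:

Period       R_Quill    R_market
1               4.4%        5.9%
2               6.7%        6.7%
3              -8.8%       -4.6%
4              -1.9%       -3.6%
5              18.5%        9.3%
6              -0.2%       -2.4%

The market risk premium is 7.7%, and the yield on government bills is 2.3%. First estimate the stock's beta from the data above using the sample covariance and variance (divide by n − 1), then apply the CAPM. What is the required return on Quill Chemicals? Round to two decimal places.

Mean R_i = (4.4 + 6.7 − 8.8 − 1.9 + 18.5 − 0.2) / 6 = 3.1167%
Mean R_m = (5.9 + 6.7 − 4.6 − 3.6 + 9.3 − 2.4) / 6 = 1.8833%
Σ(R_i − R̄_i)(R_m − R̄_m) = 255.4817  ⇒  Cov = 255.4817 / 5 = 51.0963
Σ(R_m − R̄_m)² = 184.7883  ⇒  Var(R_m) = 184.7883 / 5 = 36.9577
β = Cov / Var(R_m) = 51.0963 / 36.9577 = 1.3826
E(R) = R_f + β × MRP = 2.3% + 1.3826 × 7.7% = 12.95%

12.95%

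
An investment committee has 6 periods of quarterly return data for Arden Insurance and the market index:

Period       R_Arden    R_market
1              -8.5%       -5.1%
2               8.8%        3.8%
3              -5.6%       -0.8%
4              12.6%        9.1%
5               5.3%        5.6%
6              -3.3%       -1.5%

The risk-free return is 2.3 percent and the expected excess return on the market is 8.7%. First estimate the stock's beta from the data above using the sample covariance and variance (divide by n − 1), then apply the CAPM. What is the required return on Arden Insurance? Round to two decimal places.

15.85%

Mean R_i = (-8.5 + 8.8 − 5.6 + 12.6 + 5.3 − 3.3) / 6 = 1.5500%
Mean R_m = (-5.1 + 3.8 − 0.8 + 9.1 + 5.6 − 1.5) / 6 = 1.8500%
Σ(R_i − R̄_i)(R_m − R̄_m) = 213.3550  ⇒  Cov = 213.3550 / 5 = 42.6710
Σ(R_m − R̄_m)² = 136.9750  ⇒  Var(R_m) = 136.9750 / 5 = 27.3950
β = Cov / Var(R_m) = 42.6710 / 27.3950 = 1.5576
E(R) = R_f + β × MRP = 2.3% + 1.5576 × 8.7% = 15.85%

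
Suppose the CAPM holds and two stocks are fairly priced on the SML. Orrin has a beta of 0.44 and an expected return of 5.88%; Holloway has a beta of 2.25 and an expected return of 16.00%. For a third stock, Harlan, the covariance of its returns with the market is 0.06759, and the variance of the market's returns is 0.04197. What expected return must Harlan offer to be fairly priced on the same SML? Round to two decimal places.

12.42%

MRP = (16.00% − 5.88%) / (2.25 − 0.44) = 5.5912%
R_f = 5.88% − 0.44 × 5.5912% = 3.4199%
β_Harlan = Cov / Var(R_m) = 0.06759 / 0.04197 = 1.6104
E(R_Harlan) = R_f + β × MRP = 3.4199% + 1.6104 × 5.5912% = 12.42%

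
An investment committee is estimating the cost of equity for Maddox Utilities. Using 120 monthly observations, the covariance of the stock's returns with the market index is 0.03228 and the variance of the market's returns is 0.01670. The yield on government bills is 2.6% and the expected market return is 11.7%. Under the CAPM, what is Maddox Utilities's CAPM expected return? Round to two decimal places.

β = Cov(R_i, R_m) / Var(R_m) = 0.03228 / 0.01670 = 1.9329
MRP = 11.7% − 2.6% = 9.10%
E(R) = R_f + β × MRP = 2.6% + 1.9329 × 9.1% = 20.19%

20.19%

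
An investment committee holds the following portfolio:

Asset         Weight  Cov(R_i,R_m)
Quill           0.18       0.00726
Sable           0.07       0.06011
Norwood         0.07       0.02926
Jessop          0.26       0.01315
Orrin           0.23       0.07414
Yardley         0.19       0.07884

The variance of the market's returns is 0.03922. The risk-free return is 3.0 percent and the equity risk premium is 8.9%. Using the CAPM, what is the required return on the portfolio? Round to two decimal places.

β_Quill = 0.00726 / 0.03922 = 0.1851
β_Sable = 0.06011 / 0.03922 = 1.5326
β_Norwood = 0.02926 / 0.03922 = 0.7460
β_Jessop = 0.01315 / 0.03922 = 0.3353
β_Orrin = 0.07414 / 0.03922 = 1.8904
β_Yardley = 0.07884 / 0.03922 = 2.0102
β_P = Σ w_i β_i = 0.18×0.1851 + 0.07×1.5326 + 0.07×0.7460 + 0.26×0.3353 + 0.23×1.8904 + 0.19×2.0102 = 1.0967
E(R_P) = R_f + β_P × MRP = 3.0% + 1.0967 × 8.9% = 12.76%

12.76%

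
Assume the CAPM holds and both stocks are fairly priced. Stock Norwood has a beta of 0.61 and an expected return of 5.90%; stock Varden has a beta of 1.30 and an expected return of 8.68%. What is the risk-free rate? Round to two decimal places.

3.44%

Both satisfy E(R) = R_f + β·MRP, so the slope of the SML is
MRP = (8.68% − 5.90%) / (1.30 − 0.61) = 2.78% / 0.69 = 4.0290%
R_f = E(R_Norwood) − β_Norwood·MRP = 5.90% − 0.61 × 4.0290% = 3.4423%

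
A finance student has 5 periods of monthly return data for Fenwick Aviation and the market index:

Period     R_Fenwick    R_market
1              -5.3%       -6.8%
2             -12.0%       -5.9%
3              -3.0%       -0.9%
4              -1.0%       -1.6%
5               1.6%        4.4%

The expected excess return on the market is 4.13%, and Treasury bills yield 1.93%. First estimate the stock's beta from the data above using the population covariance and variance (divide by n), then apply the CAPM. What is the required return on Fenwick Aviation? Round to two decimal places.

Mean R_i = (-5.3 − 12.0 − 3.0 − 1.0 + 1.6) / 5 = -3.9400%
Mean R_m = (-6.8 − 5.9 − 0.9 − 1.6 + 4.4) / 5 = -2.1600%
Σ(R_i − R̄_i)(R_m − R̄_m) = 75.6280  ⇒  Cov = 75.6280 / 5 = 15.1256
Σ(R_m − R̄_m)² = 80.4520  ⇒  Var(R_m) = 80.4520 / 5 = 16.0904
β = Cov / Var(R_m) = 15.1256 / 16.0904 = 0.9400
E(R) = R_f + β × MRP = 1.93% + 0.9400 × 4.13% = 5.81%

5.81%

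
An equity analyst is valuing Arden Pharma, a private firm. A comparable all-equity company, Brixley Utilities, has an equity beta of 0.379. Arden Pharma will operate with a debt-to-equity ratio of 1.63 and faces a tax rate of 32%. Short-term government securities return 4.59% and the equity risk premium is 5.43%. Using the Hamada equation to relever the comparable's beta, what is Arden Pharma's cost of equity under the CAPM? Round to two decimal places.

8.93%

β_L = β_U × [1 + (1 − t)(D/E)] = 0.379 × [1 + (1 − 0.32) × 1.63]
    = 0.379 × [1 + 0.68 × 1.63] = 0.379 × 2.1084 = 0.7991
E(R) = R_f + β_L × MRP = 4.59% + 0.7991 × 5.43% = 8.93%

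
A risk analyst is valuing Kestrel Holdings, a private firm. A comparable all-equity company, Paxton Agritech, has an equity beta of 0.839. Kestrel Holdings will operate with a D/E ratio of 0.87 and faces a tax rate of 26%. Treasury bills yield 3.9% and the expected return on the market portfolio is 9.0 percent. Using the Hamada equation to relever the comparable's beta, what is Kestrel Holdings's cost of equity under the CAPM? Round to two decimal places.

10.93%

β_L = β_U × [1 + (1 − t)(D/E)] = 0.839 × [1 + (1 − 0.26) × 0.87]
    = 0.839 × [1 + 0.74 × 0.87] = 0.839 × 1.6438 = 1.3791
MRP = 9.0% − 3.9% = 5.10%
E(R) = R_f + β_L × MRP = 3.9% + 1.3791 × 5.1% = 10.93%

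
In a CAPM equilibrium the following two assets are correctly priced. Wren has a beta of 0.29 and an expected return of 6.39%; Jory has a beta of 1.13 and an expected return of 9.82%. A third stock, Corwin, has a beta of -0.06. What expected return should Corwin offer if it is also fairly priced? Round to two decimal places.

4.96%

MRP (SML slope) = (9.82% − 6.39%) / (1.13 − 0.29) = 3.43% / 0.84 = 4.0833%
R_f (intercept) = 6.39% − 0.29 × 4.0833% = 5.2058%
E(R_Corwin) = R_f + β × MRP = 5.2058% + -0.06 × 4.0833% = 4.96%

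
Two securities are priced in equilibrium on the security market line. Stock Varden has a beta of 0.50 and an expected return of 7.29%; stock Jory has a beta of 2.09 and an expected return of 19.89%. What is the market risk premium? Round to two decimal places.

7.92%

Both satisfy E(R) = R_f + β·MRP, so the slope of the SML is
MRP = (19.89% − 7.29%) / (2.09 − 0.50) = 12.60% / 1.59 = 7.9245%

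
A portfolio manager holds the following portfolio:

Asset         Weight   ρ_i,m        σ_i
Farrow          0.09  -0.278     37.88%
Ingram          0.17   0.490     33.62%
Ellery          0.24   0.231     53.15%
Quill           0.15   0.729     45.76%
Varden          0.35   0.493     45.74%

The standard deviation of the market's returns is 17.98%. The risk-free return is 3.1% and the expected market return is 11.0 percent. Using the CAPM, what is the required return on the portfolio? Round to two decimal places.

β_Farrow = -0.278 × 37.88% / 17.98% = -0.5857
β_Ingram = 0.490 × 33.62% / 17.98% = 0.9162
β_Ellery = 0.231 × 53.15% / 17.98% = 0.6829
β_Quill = 0.729 × 45.76% / 17.98% = 1.8553
β_Varden = 0.493 × 45.74% / 17.98% = 1.2542
β_P = Σ w_i β_i = 0.09×-0.5857 + 0.17×0.9162 + 0.24×0.6829 + 0.15×1.8553 + 0.35×1.2542 = 0.9842
MRP = 11.0% − 3.1% = 7.90%
E(R_P) = R_f + β_P × MRP = 3.1% + 0.9842 × 7.9% = 10.88%

10.88%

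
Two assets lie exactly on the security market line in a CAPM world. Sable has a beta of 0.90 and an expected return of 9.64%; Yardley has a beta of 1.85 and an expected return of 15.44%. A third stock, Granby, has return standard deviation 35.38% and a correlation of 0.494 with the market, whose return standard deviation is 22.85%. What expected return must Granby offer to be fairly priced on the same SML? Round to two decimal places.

MRP = (15.44% − 9.64%) / (1.85 − 0.90) = 6.1053%
R_f = 9.64% − 0.90 × 6.1053% = 4.1452%
β_Granby = ρ·σ_i/σ_m = 0.494 × 35.38 / 22.85 = 0.7649
E(R_Granby) = R_f + β × MRP = 4.1452% + 0.7649 × 6.1053% = 8.82%

8.82%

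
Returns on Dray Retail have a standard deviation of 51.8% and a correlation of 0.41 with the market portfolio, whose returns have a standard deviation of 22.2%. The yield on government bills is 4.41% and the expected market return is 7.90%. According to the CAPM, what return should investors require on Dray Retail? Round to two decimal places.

β = ρ × σ_i / σ_m = 0.41 × 51.8% / 22.2% = 0.9567
MRP = 7.90% − 4.41% = 3.49%
E(R) = 4.41% + 0.9567 × 3.49% = 7.75%

7.75%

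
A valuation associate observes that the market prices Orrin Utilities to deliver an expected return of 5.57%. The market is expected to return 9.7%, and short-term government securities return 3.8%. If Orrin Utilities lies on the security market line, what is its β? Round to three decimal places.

0.300

MRP = 9.7% − 3.8% = 5.90%
β = (E(R) − R_f) / MRP = (5.57% − 3.8%) / 5.9% = 1.77% / 5.9% = 0.300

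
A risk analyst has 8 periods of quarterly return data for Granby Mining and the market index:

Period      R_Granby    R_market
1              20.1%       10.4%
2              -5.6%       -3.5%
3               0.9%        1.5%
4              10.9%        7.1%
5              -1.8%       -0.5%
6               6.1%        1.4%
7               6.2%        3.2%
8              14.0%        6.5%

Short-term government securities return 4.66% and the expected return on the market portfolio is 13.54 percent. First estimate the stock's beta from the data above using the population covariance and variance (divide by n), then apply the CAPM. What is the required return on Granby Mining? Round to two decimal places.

20.97%

Mean R_i = (20.1 − 5.6 + 0.9 + 10.9 − 1.8 + 6.1 + 6.2 + 14.0) / 8 = 6.3500%
Mean R_m = (10.4 − 3.5 + 1.5 + 7.1 − 0.5 + 1.4 + 3.2 + 6.5) / 8 = 3.2625%
Σ(R_i − R̄_i)(R_m − R̄_m) = 261.9250  ⇒  Cov = 261.9250 / 8 = 32.7406
Σ(R_m − R̄_m)² = 142.6188  ⇒  Var(R_m) = 142.6188 / 8 = 17.8274
β = Cov / Var(R_m) = 32.7406 / 17.8274 = 1.8365
MRP = 13.54% − 4.66% = 8.88%
E(R) = R_f + β × MRP = 4.66% + 1.8365 × 8.88% = 20.97%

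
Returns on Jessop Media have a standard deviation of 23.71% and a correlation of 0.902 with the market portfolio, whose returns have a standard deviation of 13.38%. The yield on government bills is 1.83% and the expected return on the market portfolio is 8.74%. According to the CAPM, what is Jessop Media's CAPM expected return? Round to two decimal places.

12.87%

β = ρ × σ_i / σ_m = 0.902 × 23.71% / 13.38% = 1.5984
MRP = 8.74% − 1.83% = 6.91%
E(R) = 1.83% + 1.5984 × 6.91% = 12.87%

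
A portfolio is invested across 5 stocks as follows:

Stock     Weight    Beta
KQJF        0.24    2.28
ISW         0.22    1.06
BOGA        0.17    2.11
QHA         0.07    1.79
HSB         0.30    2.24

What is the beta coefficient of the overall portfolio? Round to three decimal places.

1.936

β_P = Σ w_i β_i = 0.24×2.28 + 0.22×1.06 + 0.17×2.11 + 0.07×1.79 + 0.30×2.24 = 1.9364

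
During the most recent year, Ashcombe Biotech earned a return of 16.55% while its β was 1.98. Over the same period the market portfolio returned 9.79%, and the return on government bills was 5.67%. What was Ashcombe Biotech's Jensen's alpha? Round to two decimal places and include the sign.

Market excess return = 9.79% − 5.67% = 4.12%
CAPM benchmark = R_f + β(R_m − R_f) = 5.67% + 1.98 × 4.12% = 13.8276%
α = actual − benchmark = 16.55% − 13.8276% = +2.72%

+2.72%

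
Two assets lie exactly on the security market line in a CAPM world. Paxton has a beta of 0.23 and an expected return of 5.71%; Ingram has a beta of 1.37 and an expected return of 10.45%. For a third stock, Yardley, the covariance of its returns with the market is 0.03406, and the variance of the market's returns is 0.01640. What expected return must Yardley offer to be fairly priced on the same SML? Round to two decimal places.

MRP = (10.45% − 5.71%) / (1.37 − 0.23) = 4.1579%
R_f = 5.71% − 0.23 × 4.1579% = 4.7537%
β_Yardley = Cov / Var(R_m) = 0.03406 / 0.01640 = 2.0768
E(R_Yardley) = R_f + β × MRP = 4.7537% + 2.0768 × 4.1579% = 13.39%

13.39%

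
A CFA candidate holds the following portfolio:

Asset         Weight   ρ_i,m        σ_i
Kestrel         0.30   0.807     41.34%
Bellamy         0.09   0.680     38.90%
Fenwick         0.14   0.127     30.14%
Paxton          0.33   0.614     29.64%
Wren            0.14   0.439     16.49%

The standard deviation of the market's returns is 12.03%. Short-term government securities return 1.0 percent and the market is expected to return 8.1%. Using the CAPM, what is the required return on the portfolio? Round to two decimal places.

12.77%

β_Kestrel = 0.807 × 41.34% / 12.03% = 2.7732
β_Bellamy = 0.680 × 38.90% / 12.03% = 2.1988
β_Fenwick = 0.127 × 30.14% / 12.03% = 0.3182
β_Paxton = 0.614 × 29.64% / 12.03% = 1.5128
β_Wren = 0.439 × 16.49% / 12.03% = 0.6018
β_P = Σ w_i β_i = 0.30×2.7732 + 0.09×2.1988 + 0.14×0.3182 + 0.33×1.5128 + 0.14×0.6018 = 1.6579
MRP = 8.1% − 1.0% = 7.10%
E(R_P) = R_f + β_P × MRP = 1.0% + 1.6579 × 7.1% = 12.77%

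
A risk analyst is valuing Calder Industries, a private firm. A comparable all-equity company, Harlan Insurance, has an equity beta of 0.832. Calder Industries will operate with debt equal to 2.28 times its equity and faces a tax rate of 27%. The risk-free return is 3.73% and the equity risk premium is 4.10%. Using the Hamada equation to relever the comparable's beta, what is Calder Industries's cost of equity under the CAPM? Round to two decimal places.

β_L = β_U × [1 + (1 − t)(D/E)] = 0.832 × [1 + (1 − 0.27) × 2.28]
    = 0.832 × [1 + 0.73 × 2.28] = 0.832 × 2.6644 = 2.2168
E(R) = R_f + β_L × MRP = 3.73% + 2.2168 × 4.10% = 12.82%

12.82%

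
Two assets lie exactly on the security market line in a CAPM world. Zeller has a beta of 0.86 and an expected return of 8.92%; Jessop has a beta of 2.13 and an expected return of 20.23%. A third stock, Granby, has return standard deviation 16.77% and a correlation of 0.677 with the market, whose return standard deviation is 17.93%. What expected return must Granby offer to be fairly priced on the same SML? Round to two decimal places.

MRP = (20.23% − 8.92%) / (2.13 − 0.86) = 8.9055%
R_f = 8.92% − 0.86 × 8.9055% = 1.2613%
β_Granby = ρ·σ_i/σ_m = 0.677 × 16.77 / 17.93 = 0.6332
E(R_Granby) = R_f + β × MRP = 1.2613% + 0.6332 × 8.9055% = 6.90%

6.90%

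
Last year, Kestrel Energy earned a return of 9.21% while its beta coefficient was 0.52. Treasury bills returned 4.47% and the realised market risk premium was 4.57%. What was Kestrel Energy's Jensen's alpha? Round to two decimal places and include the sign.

+2.36%

CAPM benchmark = R_f + β(R_m − R_f) = 4.47% + 0.52 × 4.57% = 6.8464%
α = actual − benchmark = 9.21% − 6.8464% = +2.36%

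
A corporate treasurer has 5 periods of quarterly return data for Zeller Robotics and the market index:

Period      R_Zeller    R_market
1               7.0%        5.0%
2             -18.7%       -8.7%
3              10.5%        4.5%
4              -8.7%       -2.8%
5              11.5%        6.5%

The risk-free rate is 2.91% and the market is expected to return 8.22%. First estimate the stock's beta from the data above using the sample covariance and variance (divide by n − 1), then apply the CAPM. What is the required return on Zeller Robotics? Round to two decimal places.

13.81%

Mean R_i = (7.0 − 18.7 + 10.5 − 8.7 + 11.5) / 5 = 0.3200%
Mean R_m = (5.0 − 8.7 + 4.5 − 2.8 + 6.5) / 5 = 0.9000%
Σ(R_i − R̄_i)(R_m − R̄_m) = 342.6100  ⇒  Cov = 342.6100 / 4 = 85.6525
Σ(R_m − R̄_m)² = 166.9800  ⇒  Var(R_m) = 166.9800 / 4 = 41.7450
β = Cov / Var(R_m) = 85.6525 / 41.7450 = 2.0518
MRP = 8.22% − 2.91% = 5.31%
E(R) = R_f + β × MRP = 2.91% + 2.0518 × 5.31% = 13.81%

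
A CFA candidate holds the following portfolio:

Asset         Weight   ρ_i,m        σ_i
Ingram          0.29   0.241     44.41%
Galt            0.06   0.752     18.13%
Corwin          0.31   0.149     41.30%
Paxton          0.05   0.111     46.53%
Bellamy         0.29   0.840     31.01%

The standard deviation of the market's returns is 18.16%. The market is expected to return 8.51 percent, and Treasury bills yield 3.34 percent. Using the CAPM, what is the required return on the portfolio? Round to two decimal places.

β_Ingram = 0.241 × 44.41% / 18.16% = 0.5894
β_Galt = 0.752 × 18.13% / 18.16% = 0.7508
β_Corwin = 0.149 × 41.30% / 18.16% = 0.3389
β_Paxton = 0.111 × 46.53% / 18.16% = 0.2844
β_Bellamy = 0.840 × 31.01% / 18.16% = 1.4344
β_P = Σ w_i β_i = 0.29×0.5894 + 0.06×0.7508 + 0.31×0.3389 + 0.05×0.2844 + 0.29×1.4344 = 0.7512
MRP = 8.51% − 3.34% = 5.17%
E(R_P) = R_f + β_P × MRP = 3.34% + 0.7512 × 5.17% = 7.22%

7.22%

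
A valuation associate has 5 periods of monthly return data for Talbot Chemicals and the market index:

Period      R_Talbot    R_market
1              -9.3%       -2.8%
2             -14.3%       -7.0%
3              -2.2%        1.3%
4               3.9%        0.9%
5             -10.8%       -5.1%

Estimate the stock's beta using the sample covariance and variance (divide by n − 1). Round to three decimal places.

1.861

Mean R_i = (-9.3 − 14.3 − 2.2 + 3.9 − 10.8) / 5 = -6.5400%
Mean R_m = (-2.8 − 7.0 + 1.3 + 0.9 − 5.1) / 5 = -2.5400%
Σ(R_i − R̄_i)(R_m − R̄_m) = 98.8120  ⇒  Cov = 98.8120 / 4 = 24.7030
Σ(R_m − R̄_m)² = 53.0920  ⇒  Var(R_m) = 53.0920 / 4 = 13.2730
β = Cov / Var(R_m) = 24.7030 / 13.2730 = 1.8611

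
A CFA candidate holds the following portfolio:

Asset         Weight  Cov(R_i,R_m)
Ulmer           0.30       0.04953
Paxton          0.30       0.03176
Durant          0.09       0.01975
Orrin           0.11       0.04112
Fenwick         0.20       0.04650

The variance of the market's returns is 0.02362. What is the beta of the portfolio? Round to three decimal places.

1.693

β_Ulmer = 0.04953 / 0.02362 = 2.0970
β_Paxton = 0.03176 / 0.02362 = 1.3446
β_Durant = 0.01975 / 0.02362 = 0.8362
β_Orrin = 0.04112 / 0.02362 = 1.7409
β_Fenwick = 0.04650 / 0.02362 = 1.9687
β_P = Σ w_i β_i = 0.30×2.0970 + 0.30×1.3446 + 0.09×0.8362 + 0.11×1.7409 + 0.20×1.9687 = 1.6930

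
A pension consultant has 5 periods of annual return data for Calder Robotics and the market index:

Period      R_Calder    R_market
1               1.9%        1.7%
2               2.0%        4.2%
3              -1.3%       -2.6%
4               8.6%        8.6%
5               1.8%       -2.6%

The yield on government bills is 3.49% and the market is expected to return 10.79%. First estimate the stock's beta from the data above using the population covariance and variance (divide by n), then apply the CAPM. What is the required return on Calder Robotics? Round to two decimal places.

Mean R_i = (1.9 + 2.0 − 1.3 + 8.6 + 1.8) / 5 = 2.6000%
Mean R_m = (1.7 + 4.2 − 2.6 + 8.6 − 2.6) / 5 = 1.8600%
Σ(R_i − R̄_i)(R_m − R̄_m) = 60.1100  ⇒  Cov = 60.1100 / 5 = 12.0220
Σ(R_m − R̄_m)² = 90.7120  ⇒  Var(R_m) = 90.7120 / 5 = 18.1424
β = Cov / Var(R_m) = 12.0220 / 18.1424 = 0.6626
MRP = 10.79% − 3.49% = 7.30%
E(R) = R_f + β × MRP = 3.49% + 0.6626 × 7.30% = 8.33%

8.33%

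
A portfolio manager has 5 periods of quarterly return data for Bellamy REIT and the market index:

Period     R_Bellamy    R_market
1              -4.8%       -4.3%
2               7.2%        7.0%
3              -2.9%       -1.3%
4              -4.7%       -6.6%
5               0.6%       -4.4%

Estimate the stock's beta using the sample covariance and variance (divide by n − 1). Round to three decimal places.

0.830

Mean R_i = (-4.8 + 7.2 − 2.9 − 4.7 + 0.6) / 5 = -0.9200%
Mean R_m = (-4.3 + 7.0 − 1.3 − 6.6 − 4.4) / 5 = -1.9200%
Σ(R_i − R̄_i)(R_m − R̄_m) = 94.3580  ⇒  Cov = 94.3580 / 4 = 23.5895
Σ(R_m − R̄_m)² = 113.6680  ⇒  Var(R_m) = 113.6680 / 4 = 28.4170
β = Cov / Var(R_m) = 23.5895 / 28.4170 = 0.8301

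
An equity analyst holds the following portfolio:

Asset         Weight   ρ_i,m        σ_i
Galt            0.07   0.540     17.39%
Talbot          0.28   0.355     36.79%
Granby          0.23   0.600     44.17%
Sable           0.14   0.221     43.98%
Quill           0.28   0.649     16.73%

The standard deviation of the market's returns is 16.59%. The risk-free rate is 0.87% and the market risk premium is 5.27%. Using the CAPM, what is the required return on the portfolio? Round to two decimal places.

5.57%

β_Galt = 0.540 × 17.39% / 16.59% = 0.5660
β_Talbot = 0.355 × 36.79% / 16.59% = 0.7872
β_Granby = 0.600 × 44.17% / 16.59% = 1.5975
β_Sable = 0.221 × 43.98% / 16.59% = 0.5859
β_Quill = 0.649 × 16.73% / 16.59% = 0.6545
β_P = Σ w_i β_i = 0.07×0.5660 + 0.28×0.7872 + 0.23×1.5975 + 0.14×0.5859 + 0.28×0.6545 = 0.8927
E(R_P) = R_f + β_P × MRP = 0.87% + 0.8927 × 5.27% = 5.57%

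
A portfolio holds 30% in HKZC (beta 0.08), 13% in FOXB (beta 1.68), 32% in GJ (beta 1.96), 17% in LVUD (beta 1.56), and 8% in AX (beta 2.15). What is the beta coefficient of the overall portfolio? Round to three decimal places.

1.307

β_P = Σ w_i β_i = 0.30×0.08 + 0.13×1.68 + 0.32×1.96 + 0.17×1.56 + 0.08×2.15 = 1.3068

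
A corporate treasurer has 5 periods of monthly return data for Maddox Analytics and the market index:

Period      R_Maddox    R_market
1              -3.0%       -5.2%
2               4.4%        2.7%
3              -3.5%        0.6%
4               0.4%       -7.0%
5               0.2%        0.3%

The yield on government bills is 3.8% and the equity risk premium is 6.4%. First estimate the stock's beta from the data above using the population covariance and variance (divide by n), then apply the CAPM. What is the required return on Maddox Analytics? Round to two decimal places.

5.66%

Mean R_i = (-3.0 + 4.4 − 3.5 + 0.4 + 0.2) / 5 = -0.3000%
Mean R_m = (-5.2 + 2.7 + 0.6 − 7.0 + 0.3) / 5 = -1.7200%
Σ(R_i − R̄_i)(R_m − R̄_m) = 20.0600  ⇒  Cov = 20.0600 / 5 = 4.0120
Σ(R_m − R̄_m)² = 68.9880  ⇒  Var(R_m) = 68.9880 / 5 = 13.7976
β = Cov / Var(R_m) = 4.0120 / 13.7976 = 0.2908
E(R) = R_f + β × MRP = 3.8% + 0.2908 × 6.4% = 5.66%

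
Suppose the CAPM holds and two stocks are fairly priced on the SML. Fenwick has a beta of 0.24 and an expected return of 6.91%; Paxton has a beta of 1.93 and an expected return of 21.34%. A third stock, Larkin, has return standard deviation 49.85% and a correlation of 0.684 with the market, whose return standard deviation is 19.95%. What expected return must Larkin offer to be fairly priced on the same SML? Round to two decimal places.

19.45%

MRP = (21.34% − 6.91%) / (1.93 − 0.24) = 8.5385%
R_f = 6.91% − 0.24 × 8.5385% = 4.8608%
β_Larkin = ρ·σ_i/σ_m = 0.684 × 49.85 / 19.95 = 1.7091
E(R_Larkin) = R_f + β × MRP = 4.8608% + 1.7091 × 8.5385% = 19.45%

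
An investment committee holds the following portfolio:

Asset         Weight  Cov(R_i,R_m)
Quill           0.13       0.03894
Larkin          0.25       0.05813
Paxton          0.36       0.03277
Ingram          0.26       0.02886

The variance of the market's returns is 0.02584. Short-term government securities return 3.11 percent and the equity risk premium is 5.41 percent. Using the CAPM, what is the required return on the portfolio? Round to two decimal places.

11.25%

β_Quill = 0.03894 / 0.02584 = 1.5070
β_Larkin = 0.05813 / 0.02584 = 2.2496
β_Paxton = 0.03277 / 0.02584 = 1.2682
β_Ingram = 0.02886 / 0.02584 = 1.1169
β_P = Σ w_i β_i = 0.13×1.5070 + 0.25×2.2496 + 0.36×1.2682 + 0.26×1.1169 = 1.5053
E(R_P) = R_f + β_P × MRP = 3.11% + 1.5053 × 5.41% = 11.25%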